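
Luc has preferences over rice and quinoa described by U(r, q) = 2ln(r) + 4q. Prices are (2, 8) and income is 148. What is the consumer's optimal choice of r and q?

MU_r = 2/r, MU_q = 4.
MRS = 2/r ÷ 4.
Tangency: set MRS = p_r/p_q = 2/8 = 0.25.
MRS depends only on r: 0.5/r = 0.25 ⇒ r* = 0.5/0.25 = 2.
From the budget, 8·q = 148 − 2·2 = 144, so q* = 18.

r* = 2, q* = 18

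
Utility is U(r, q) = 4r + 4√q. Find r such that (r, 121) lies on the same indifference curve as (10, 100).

r = 9

U(10, 100) = 80.
Set U(r, 121) = 80 and solve.
With q = 121: √121 = 11, so 4r = 80 − 4·11 = 36 and r = 9.
Check: U(9, 121) = 80.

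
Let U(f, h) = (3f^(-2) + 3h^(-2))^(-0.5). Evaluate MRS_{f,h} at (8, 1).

MRS = 1/512

For CES with ρ = -2, MRS = (h/f)^3.
At (8, 1): MRS = 1/512.
That is, one extra unit of f is worth 1/512 units of h at the margin.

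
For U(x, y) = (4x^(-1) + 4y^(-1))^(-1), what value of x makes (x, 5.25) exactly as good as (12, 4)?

U depends on (x, y) only through S = 4x^(-1) + 4y^(-1), so equal utility means equal S. At (12, 4): S = 4/3.
With y = 5.25: 4·5.25^(-1) = 16/21, so 4x^(-1) = 4/3 − 16/21 = 4/7, i.e. x^(-1) = 1/7.
Hence x = 1/(1/7) = 7.
Check: U(7, 5.25) = 0.75.

x = 7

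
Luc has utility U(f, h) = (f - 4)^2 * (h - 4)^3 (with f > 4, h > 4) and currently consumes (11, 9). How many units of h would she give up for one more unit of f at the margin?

MRS = 10/21

MU_f = 2·(f−4)·(h−4)^3, MU_h = 3·(f−4)^2·(h−4)^2.
MRS = (2/3)·(h−4)/(f−4).
At (11, 9): MRS = 10/21.
So at (11, 9) the consumer would give up 10/21 units of h for one more unit of f.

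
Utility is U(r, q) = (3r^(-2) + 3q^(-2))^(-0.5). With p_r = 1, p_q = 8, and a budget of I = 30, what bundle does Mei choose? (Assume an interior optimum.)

r* = 6, q* = 3

For CES with ρ = -2, MRS = (q/r)^3.
Tangency: set MRS = p_r/p_q = 1/8 = 0.125.
So (q/r)^3 = 0.125; taking the cube root, q/r = 0.5, i.e. q = 0.5·r.
Substitute into the budget 1·r + 8·q = 30: 5·r = 30, so r* = 6 and q* = 0.5·6 = 3.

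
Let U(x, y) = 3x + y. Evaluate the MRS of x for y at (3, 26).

MRS = 3

MU_x = 3, MU_y = 1, so MRS = 3/1 = 3 at every bundle.
At (3, 26): MRS = 3.
So at (3, 26) the consumer would give up 3 units of y for one more unit of x.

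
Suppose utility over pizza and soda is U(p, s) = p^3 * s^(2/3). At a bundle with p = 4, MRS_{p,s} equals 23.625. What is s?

s = 21

MU_p = 3·p^2·s^(2/3) and MU_s = 2/3·p^3·s^(-1/3).
MRS = MU_p/MU_s = (4.5)·s/p.
Substitute p = 4: MRS = s/(8/9). Setting s/(8/9) = 23.625 gives s = 23.625·(8/9) = 21.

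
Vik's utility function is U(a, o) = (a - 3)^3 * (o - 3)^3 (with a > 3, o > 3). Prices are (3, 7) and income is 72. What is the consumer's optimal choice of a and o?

MU_a = 3·(a−3)^2·(o−3)^3, MU_o = 3·(a−3)^3·(o−3)^2.
MRS = (o−3)/(a−3).
Tangency: set MRS = p_a/p_o = 3/7.
So (o − 3)/(a − 3) = 3/7, i.e. (o − 3) = (3/7)·(a − 3).
Rewrite the budget in excess-of-subsistence terms: 3·(a − 3) + 7·(o − 3) = 72 − 3·3 − 7·3 = 42.
Substituting, 6·(a − 3) = 42, so a − 3 = 7 and a* = 10.
Then o − 3 = (3/7)·7 = 3, so o* = 6.

a* = 10, o* = 6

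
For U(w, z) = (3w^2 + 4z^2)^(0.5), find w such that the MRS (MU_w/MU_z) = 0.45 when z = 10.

w = 6

For CES with ρ = 2, MRS = (3/4)·(z/w)^(-1).
Setting (3/4)·(10/w)^(-1) = 0.45 gives (10/w)^(-1) = 0.6, so 10/w = 5/3 and w = 6.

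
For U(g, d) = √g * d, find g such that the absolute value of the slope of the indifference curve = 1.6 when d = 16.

g = 5

MU_g = 0.5·g^(-0.5)·d and MU_d = √g.
MRS = MU_g/MU_d = (0.5)·d/g.
Substitute d = 16: MRS = 8/g. Setting 8/g = 1.6 gives g = 8/1.6 = 5.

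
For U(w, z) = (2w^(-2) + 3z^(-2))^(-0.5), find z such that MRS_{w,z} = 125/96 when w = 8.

For CES with ρ = -2, MRS = (2/3)·(z/w)^3.
Setting (2/3)·(z/8)^3 = 125/96 gives (z/8)^3 = 125/64, so z/8 = 1.25 and z = 10.

z = 10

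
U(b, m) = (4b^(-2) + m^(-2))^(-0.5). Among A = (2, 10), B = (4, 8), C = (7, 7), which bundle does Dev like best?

Bundle C

Evaluate utility at each bundle:
U(A) = 0.995.
U(B) = 1.940.
U(C) = 3.130.
Highest utility is C, so C ≻ B ≻ A.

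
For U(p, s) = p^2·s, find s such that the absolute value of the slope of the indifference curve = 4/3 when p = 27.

s = 18

MU_p = 2·p·s and MU_s = p^2.
MRS = MU_p/MU_s = (2/1)·s/p.
Substitute p = 27: MRS = s/13.5. Setting s/13.5 = 4/3 gives s = (4/3)·13.5 = 18.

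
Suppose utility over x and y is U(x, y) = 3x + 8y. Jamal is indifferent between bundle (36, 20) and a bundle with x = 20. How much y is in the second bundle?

y = 26

U(36, 20) = 268.
Set U(20, y) = 268 and solve.
3·20 + 8y = 268 ⇒ 8y = 208 ⇒ y = 26.
Check: U(20, 26) = 268.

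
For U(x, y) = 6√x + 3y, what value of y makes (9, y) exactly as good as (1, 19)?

U(1, 19) = 63.
Set U(9, y) = 63 and solve.
With x = 9: √9 = 3, so 3y = 63 − 6·3 = 45 and y = 15.
Check: U(9, 15) = 63.

y = 15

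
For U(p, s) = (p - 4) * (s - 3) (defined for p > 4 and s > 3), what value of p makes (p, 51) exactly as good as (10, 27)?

U(10, 27) = 144.
Set U(p, 51) = 144 and solve.
With s = 51: (51 − 3) = 48, so (p − 4) = 144/48 = 3.
So p = 4 + 3 = 7.
Check: U(7, 51) = 144.

p = 7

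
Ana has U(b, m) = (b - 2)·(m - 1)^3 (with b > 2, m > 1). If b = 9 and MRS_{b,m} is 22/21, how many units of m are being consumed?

MU_b = (m−1)^3, MU_m = 3·(b−2)·(m−1)^2.
MRS = (1/3)·(m−1)/(b−2).
Substitute b = 9: MRS = (m − 1)/21. Setting this equal to 22/21 gives m − 1 = (22/21)·21 = 22, so m = 23.

m = 23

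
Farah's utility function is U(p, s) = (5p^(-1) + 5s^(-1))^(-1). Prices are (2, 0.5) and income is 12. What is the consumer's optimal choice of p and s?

p* = 4, s* = 8

For CES with ρ = -1, MRS = (s/p)^2.
Tangency: set MRS = p_p/p_s = 2/0.5 = 4.
So (s/p)^2 = 4; taking the square root, s/p = 2, i.e. s = 2·p.
Substitute into the budget 2·p + 0.5·s = 12: 3·p = 12, so p* = 4 and s* = 2·4 = 8.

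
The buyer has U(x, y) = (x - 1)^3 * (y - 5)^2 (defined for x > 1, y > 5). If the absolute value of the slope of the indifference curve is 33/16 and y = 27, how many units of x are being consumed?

MU_x = 3·(x−1)^2·(y−5)^2, MU_y = 2·(x−1)^3·(y−5).
MRS = (3/2)·(y−5)/(x−1).
Substitute y = 27: MRS = 33/(x − 1). Setting this equal to 33/16 gives x − 1 = 33/(33/16) = 16, so x = 17.

x = 17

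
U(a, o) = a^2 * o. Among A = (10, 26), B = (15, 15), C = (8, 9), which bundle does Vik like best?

Evaluate utility at each bundle:
U(A) = 2600.
U(B) = 3375.
U(C) = 576.
Highest utility is B, so B ≻ A ≻ C.

Bundle B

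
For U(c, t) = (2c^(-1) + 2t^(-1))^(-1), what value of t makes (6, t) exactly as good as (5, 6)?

t = 5

U depends on (c, t) only through S = 2c^(-1) + 2t^(-1), so equal utility means equal S. At (5, 6): S = 11/15.
With c = 6: 2·6^(-1) = 1/3, so 2t^(-1) = 11/15 − 1/3 = 0.4, i.e. t^(-1) = 0.2.
Hence t = 1/0.2 = 5.
Check: U(6, 5) = 1.3636.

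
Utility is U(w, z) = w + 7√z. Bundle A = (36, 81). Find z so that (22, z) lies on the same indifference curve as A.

z = 121

U(36, 81) = 99.
Set U(22, z) = 99 and solve.
With w = 22: 7√z = 99 − 22 = 77, so √z = 11 and z = 121.
Check: U(22, 121) = 99.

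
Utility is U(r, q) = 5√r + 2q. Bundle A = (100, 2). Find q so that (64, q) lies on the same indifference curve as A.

q = 7

U(100, 2) = 54.
Set U(64, q) = 54 and solve.
With r = 64: √64 = 8, so 2q = 54 − 5·8 = 14 and q = 7.
Check: U(64, 7) = 54.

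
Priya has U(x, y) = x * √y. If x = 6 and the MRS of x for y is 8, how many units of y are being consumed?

MU_x = √y and MU_y = 0.5·x·y^(-0.5).
MRS = MU_x/MU_y = (2)·y/x.
Substitute x = 6: MRS = y/3. Setting y/3 = 8 gives y = 8·3 = 24.

y = 24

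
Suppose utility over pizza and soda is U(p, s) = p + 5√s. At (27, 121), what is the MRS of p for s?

MRS = 4.4

MU_p = 1, MU_s = 5/(2√s).
MRS = 1 ÷ (5/(2√s)).
At (27, 121): MRS = 4.4.
The indifference curve has slope −4.4 at this bundle.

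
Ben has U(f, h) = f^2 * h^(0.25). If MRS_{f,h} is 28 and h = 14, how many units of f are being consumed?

MU_f = 2·f·h^(0.25) and MU_h = 0.25·f^2·h^(-0.75).
MRS = MU_f/MU_h = (8)·h/f.
Substitute h = 14: MRS = 112/f. Setting 112/f = 28 gives f = 112/28 = 4.

f = 4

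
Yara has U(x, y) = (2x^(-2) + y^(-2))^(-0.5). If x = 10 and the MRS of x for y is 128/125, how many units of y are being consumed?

y = 8

For CES with ρ = -2, MRS = (2/1)·(y/x)^3.
Setting (2/1)·(y/10)^3 = 128/125 gives (y/10)^3 = 64/125, so y/10 = 0.8 and y = 8.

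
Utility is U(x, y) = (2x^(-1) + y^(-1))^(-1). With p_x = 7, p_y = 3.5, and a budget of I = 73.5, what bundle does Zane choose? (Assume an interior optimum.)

x* = 7, y* = 7

For CES with ρ = -1, MRS = (2/1)·(y/x)^2.
Tangency: set MRS = p_x/p_y = 7/3.5 = 2.
So (y/x)^2 = 1; taking the square root, y/x = 1, i.e. y = x.
Substitute into the budget 7·x + 3.5·y = 73.5: 10.5·x = 73.5, so x* = 7 and y* = 7.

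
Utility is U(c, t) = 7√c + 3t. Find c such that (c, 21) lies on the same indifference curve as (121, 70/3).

U(121, 70/3) = 147.
Set U(c, 21) = 147 and solve.
With t = 21: 7√c = 147 − 3·21 = 84, so √c = 12 and c = 144.
Check: U(144, 21) = 147.

c = 144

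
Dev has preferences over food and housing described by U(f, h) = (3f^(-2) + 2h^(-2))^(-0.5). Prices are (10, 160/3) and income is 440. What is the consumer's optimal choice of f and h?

For CES with ρ = -2, MRS = (3/2)·(h/f)^3.
Tangency: set MRS = p_f/p_h = 10/(160/3) = 3/16.
So (h/f)^3 = 0.125; taking the cube root, h/f = 0.5, i.e. h = 0.5·f.
Substitute into the budget 10·f + (160/3)·h = 440: (110/3)·f = 440, so f* = 12 and h* = 0.5·12 = 6.

f* = 12, h* = 6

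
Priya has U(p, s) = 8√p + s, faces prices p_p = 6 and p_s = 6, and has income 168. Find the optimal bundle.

MU_p = 8/(2√p), MU_s = 1.
MRS = 8/(2√p) ÷ 1.
Tangency: set MRS = p_p/p_s = 6/6 = 1.
MRS depends only on p: 4/√p = 1 ⇒ √p = 4/1 = 4 ⇒ p* = 16.
From the budget, 6·s = 168 − 6·16 = 72, so s* = 12.

p* = 16, s* = 12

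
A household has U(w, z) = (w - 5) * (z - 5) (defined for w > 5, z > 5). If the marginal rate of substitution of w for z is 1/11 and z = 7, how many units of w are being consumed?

w = 27

MU_w = (z−5), MU_z = (w−5).
MRS = (z−5)/(w−5).
Substitute z = 7: MRS = 2/(w − 5). Setting this equal to 1/11 gives w − 5 = 2/(1/11) = 22, so w = 27.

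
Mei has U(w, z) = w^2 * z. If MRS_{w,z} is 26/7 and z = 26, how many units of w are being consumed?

MU_w = 2·w·z and MU_z = w^2.
MRS = MU_w/MU_z = (2/1)·z/w.
Substitute z = 26: MRS = 52/w. Setting 52/w = 26/7 gives w = 52/(26/7) = 14.

w = 14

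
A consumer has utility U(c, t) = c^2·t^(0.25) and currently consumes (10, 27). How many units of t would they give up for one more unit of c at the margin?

MU_c = 2·c·t^(0.25) and MU_t = 0.25·c^2·t^(-0.75).
MRS = MU_c/MU_t = (8)·t/c.
At (10, 27): MRS = 21.6.
So at (10, 27) the consumer would give up 21.6 units of t for one more unit of c.

MRS = 21.6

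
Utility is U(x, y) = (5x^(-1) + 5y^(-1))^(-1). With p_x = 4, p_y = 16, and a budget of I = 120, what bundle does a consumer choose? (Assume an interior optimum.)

For CES with ρ = -1, MRS = (y/x)^2.
Tangency: set MRS = p_x/p_y = 4/16 = 0.25.
So (y/x)^2 = 0.25; taking the square root, y/x = 0.5, i.e. y = 0.5·x.
Substitute into the budget 4·x + 16·y = 120: 12·x = 120, so x* = 10 and y* = 0.5·10 = 5.

x* = 10, y* = 5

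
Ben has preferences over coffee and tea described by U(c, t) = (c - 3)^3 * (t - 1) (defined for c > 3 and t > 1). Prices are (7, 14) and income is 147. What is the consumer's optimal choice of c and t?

c* = 15, t* = 3

MU_c = 3·(c−3)^2·(t−1), MU_t = (c−3)^3.
MRS = (3/1)·(t−1)/(c−3).
Tangency: set MRS = p_c/p_t = 7/14 = 0.5.
So (3/1)·(t − 1)/(c − 3) = 0.5, i.e. (t − 1) = (1/6)·(c − 3).
Rewrite the budget in excess-of-subsistence terms: 7·(c − 3) + 14·(t − 1) = 147 − 7·3 − 14·1 = 112.
Substituting, (28/3)·(c − 3) = 112, so c − 3 = 12 and c* = 15.
Then t − 1 = (1/6)·12 = 2, so t* = 3.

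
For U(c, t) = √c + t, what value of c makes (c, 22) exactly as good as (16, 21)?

U(16, 21) = 25.
Set U(c, 22) = 25 and solve.
With t = 22: √c = 25 − 22 = 3, so √c = 3 and c = 9.
Check: U(9, 22) = 25.

c = 9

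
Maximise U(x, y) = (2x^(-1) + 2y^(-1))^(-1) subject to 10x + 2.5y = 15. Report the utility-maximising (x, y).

x* = 1, y* = 2

For CES with ρ = -1, MRS = (y/x)^2.
Tangency: set MRS = p_x/p_y = 10/2.5 = 4.
So (y/x)^2 = 4; taking the square root, y/x = 2, i.e. y = 2·x.
Substitute into the budget 10·x + 2.5·y = 15: 15·x = 15, so x* = 1 and y* = 2·1 = 2.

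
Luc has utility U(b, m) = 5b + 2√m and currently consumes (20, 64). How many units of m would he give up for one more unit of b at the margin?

MRS = 40

MU_b = 5, MU_m = 2/(2√m).
MRS = 5 ÷ (2/(2√m)).
At (20, 64): MRS = 40.
That is, one extra unit of b is worth 40 units of m at the margin.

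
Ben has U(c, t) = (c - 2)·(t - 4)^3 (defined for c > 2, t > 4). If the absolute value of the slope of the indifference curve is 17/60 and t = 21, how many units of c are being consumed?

c = 22

MU_c = (t−4)^3, MU_t = 3·(c−2)·(t−4)^2.
MRS = (1/3)·(t−4)/(c−2).
Substitute t = 21: MRS = (17/3)/(c − 2). Setting this equal to 17/60 gives c − 2 = (17/3)/(17/60) = 20, so c = 22.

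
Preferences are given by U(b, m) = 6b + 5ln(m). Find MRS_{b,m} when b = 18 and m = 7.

MU_b = 6, MU_m = 5/m.
MRS = 6 ÷ (5/m).
At (18, 7): MRS = 8.4.
That is, one extra unit of b is worth 8.4 units of m at the margin.

MRS = 8.4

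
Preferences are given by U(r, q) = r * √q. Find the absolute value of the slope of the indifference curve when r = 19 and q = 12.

MU_r = √q and MU_q = 0.5·r·q^(-0.5).
MRS = MU_r/MU_q = (2)·q/r.
At (19, 12): MRS = 24/19.
So at (19, 12) the consumer would give up 24/19 units of q for one more unit of r.

MRS = 24/19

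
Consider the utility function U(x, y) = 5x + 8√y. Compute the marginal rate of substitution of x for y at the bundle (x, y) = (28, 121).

MU_x = 5, MU_y = 8/(2√y).
MRS = 5 ÷ (8/(2√y)).
At (28, 121): MRS = 13.75.
The indifference curve has slope −13.75 at this bundle.

MRS = 13.75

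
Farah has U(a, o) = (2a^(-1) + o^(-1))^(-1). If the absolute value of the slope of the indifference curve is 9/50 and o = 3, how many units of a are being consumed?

a = 10

For CES with ρ = -1, MRS = (2/1)·(o/a)^2.
Setting (2/1)·(3/a)^2 = 9/50 gives (3/a)^2 = 9/100, so 3/a = 0.3 and a = 10.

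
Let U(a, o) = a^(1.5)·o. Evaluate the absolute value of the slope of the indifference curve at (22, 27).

MU_a = 1.5·√a·o and MU_o = a^(1.5).
MRS = MU_a/MU_o = (1.5)·o/a.
At (22, 27): MRS = 81/44.
That is, one extra unit of a is worth 81/44 units of o at the margin.

MRS = 81/44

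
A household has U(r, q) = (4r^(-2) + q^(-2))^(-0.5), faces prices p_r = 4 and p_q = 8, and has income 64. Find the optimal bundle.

r* = 8, q* = 4

For CES with ρ = -2, MRS = (4/1)·(q/r)^3.
Tangency: set MRS = p_r/p_q = 4/8 = 0.5.
So (q/r)^3 = 0.125; taking the cube root, q/r = 0.5, i.e. q = 0.5·r.
Substitute into the budget 4·r + 8·q = 64: 8·r = 64, so r* = 8 and q* = 0.5·8 = 4.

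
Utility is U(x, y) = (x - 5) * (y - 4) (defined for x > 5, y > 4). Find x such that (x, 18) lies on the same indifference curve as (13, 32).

U(13, 32) = 224.
Set U(x, 18) = 224 and solve.
With y = 18: (18 − 4) = 14, so (x − 5) = 224/14 = 16.
So x = 5 + 16 = 21.
Check: U(21, 18) = 224.

x = 21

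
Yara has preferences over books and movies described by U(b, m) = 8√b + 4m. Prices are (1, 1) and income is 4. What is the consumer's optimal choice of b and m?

b* = 1, m* = 3

MU_b = 8/(2√b), MU_m = 4.
MRS = 8/(2√b) ÷ 4.
Tangency: set MRS = p_b/p_m = 1/1 = 1.
MRS depends only on b: 1/√b = 1 ⇒ √b = 1/1 = 1 ⇒ b* = 1.
From the budget, 1·m = 4 − 1·1 = 3, so m* = 3.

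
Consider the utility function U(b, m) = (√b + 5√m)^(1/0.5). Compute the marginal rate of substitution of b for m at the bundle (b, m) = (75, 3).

MRS = 1/25

For CES with ρ = 0.5, MRS = (1/5)·√(m/b).
At (75, 3): MRS = 1/25.
So at (75, 3) the consumer would give up 1/25 units of m for one more unit of b.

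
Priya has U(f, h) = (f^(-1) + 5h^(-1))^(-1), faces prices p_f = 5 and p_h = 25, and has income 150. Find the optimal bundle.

f* = 5, h* = 5

For CES with ρ = -1, MRS = (1/5)·(h/f)^2.
Tangency: set MRS = p_f/p_h = 5/25 = 0.2.
So (h/f)^2 = 1; taking the square root, h/f = 1, i.e. h = f.
Substitute into the budget 5·f + 25·h = 150: 30·f = 150, so f* = 5 and h* = 5.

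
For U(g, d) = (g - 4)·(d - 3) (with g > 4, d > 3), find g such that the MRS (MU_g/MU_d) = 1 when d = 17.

MU_g = (d−3), MU_d = (g−4).
MRS = (d−3)/(g−4).
Substitute d = 17: MRS = 14/(g − 4). Setting this equal to 1 gives g − 4 = 14/1 = 14, so g = 18.

g = 18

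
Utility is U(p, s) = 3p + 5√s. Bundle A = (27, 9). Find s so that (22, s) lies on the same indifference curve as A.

U(27, 9) = 96.
Set U(22, s) = 96 and solve.
With p = 22: 5√s = 96 − 3·22 = 30, so √s = 6 and s = 36.
Check: U(22, 36) = 96.

s = 36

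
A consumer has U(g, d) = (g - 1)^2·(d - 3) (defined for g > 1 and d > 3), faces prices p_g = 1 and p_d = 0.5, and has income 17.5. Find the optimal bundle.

MU_g = 2·(g−1)·(d−3), MU_d = (g−1)^2.
MRS = (2/1)·(d−3)/(g−1).
Tangency: set MRS = p_g/p_d = 1/0.5 = 2.
So (2/1)·(d − 3)/(g − 1) = 2, i.e. (d − 3) = (g − 1).
Rewrite the budget in excess-of-subsistence terms: 1·(g − 1) + 0.5·(d − 3) = 17.5 − 1·1 − 0.5·3 = 15.
Substituting, 1.5·(g − 1) = 15, so g − 1 = 10 and g* = 11.
Then d − 3 = 10, so d* = 13.

g* = 11, d* = 13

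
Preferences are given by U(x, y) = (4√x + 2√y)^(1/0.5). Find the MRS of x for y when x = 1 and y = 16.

MRS = 8

For CES with ρ = 0.5, MRS = (4/2)·√(y/x).
At (1, 16): MRS = 8.
That is, one extra unit of x is worth 8 units of y at the margin.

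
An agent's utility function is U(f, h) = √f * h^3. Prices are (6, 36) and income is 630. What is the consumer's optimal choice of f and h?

MU_f = 0.5·f^(-0.5)·h^3 and MU_h = 3·√f·h^2.
MRS = MU_f/MU_h = (1/6)·h/f.
Tangency: set MRS = p_f/p_h = 6/36 = 1/6.
So (1/6)·h/f = 1/6, i.e. h = f.
Substitute into the budget 6·f + 36·h = 630: 42·f = 630, so f* = 15.
Then h* = 15.

f* = 15, h* = 15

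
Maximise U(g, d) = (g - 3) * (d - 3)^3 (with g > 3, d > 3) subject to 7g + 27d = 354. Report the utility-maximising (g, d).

MU_g = (d−3)^3, MU_d = 3·(g−3)·(d−3)^2.
MRS = (1/3)·(d−3)/(g−3).
Tangency: set MRS = p_g/p_d = 7/27.
So (1/3)·(d − 3)/(g − 3) = 7/27, i.e. (d − 3) = (7/9)·(g − 3).
Rewrite the budget in excess-of-subsistence terms: 7·(g − 3) + 27·(d − 3) = 354 − 7·3 − 27·3 = 252.
Substituting, 28·(g − 3) = 252, so g − 3 = 9 and g* = 12.
Then d − 3 = (7/9)·9 = 7, so d* = 10.

g* = 12, d* = 10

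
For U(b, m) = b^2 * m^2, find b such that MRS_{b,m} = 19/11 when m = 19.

b = 11

MU_b = 2·b·m^2 and MU_m = 2·b^2·m.
MRS = MU_b/MU_m = m/b.
Substitute m = 19: MRS = 19/b. Setting 19/b = 19/11 gives b = 19/(19/11) = 11.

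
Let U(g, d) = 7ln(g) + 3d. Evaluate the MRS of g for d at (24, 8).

MRS = 7/72

MU_g = 7/g, MU_d = 3.
MRS = 7/g ÷ 3.
At (24, 8): MRS = 7/72.
That is, one extra unit of g is worth 7/72 units of d at the margin.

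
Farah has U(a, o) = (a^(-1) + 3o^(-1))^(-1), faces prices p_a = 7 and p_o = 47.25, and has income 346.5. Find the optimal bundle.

a* = 9, o* = 6

For CES with ρ = -1, MRS = (1/3)·(o/a)^2.
Tangency: set MRS = p_a/p_o = 7/47.25 = 4/27.
So (o/a)^2 = 4/9; taking the square root, o/a = 2/3, i.e. o = (2/3)·a.
Substitute into the budget 7·a + 47.25·o = 346.5: 38.5·a = 346.5, so a* = 9 and o* = (2/3)·9 = 6.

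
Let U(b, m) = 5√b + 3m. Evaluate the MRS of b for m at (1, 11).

MRS = 5/6

MU_b = 5/(2√b), MU_m = 3.
MRS = 5/(2√b) ÷ 3.
At (1, 11): MRS = 5/6.
So at (1, 11) the consumer would give up 5/6 units of m for one more unit of b.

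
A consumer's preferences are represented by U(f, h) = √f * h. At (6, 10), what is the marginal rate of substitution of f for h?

MRS = 5/6

MU_f = 0.5·f^(-0.5)·h and MU_h = √f.
MRS = MU_f/MU_h = (0.5)·h/f.
At (6, 10): MRS = 5/6.
The indifference curve has slope −5/6 at this bundle.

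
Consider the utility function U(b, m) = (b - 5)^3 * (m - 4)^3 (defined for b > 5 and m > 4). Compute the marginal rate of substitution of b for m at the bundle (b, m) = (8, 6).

MRS = 2/3

MU_b = 3·(b−5)^2·(m−4)^3, MU_m = 3·(b−5)^3·(m−4)^2.
MRS = (m−4)/(b−5).
At (8, 6): MRS = 2/3.
So at (8, 6) the consumer would give up 2/3 units of m for one more unit of b.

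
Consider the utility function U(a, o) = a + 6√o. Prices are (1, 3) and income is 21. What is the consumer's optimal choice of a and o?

MU_a = 1, MU_o = 6/(2√o).
MRS = 1 ÷ (6/(2√o)).
Tangency: set MRS = p_a/p_o = 1/3.
MRS depends only on o: (1/3)·√o = 1/3 ⇒ √o = (1/3)/(1/3) = 1 ⇒ o* = 1.
From the budget, 1·a = 21 − 3·1 = 18, so a* = 18.

a* = 18, o* = 1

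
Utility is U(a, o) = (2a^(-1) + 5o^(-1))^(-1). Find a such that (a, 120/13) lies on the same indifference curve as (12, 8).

U depends on (a, o) only through S = 2a^(-1) + 5o^(-1), so equal utility means equal S. At (12, 8): S = 19/24.
With o = 120/13: 5·(120/13)^(-1) = 13/24, so 2a^(-1) = 19/24 − 13/24 = 0.25, i.e. a^(-1) = 0.125.
Hence a = 1/0.125 = 8.
Check: U(8, 120/13) = 1.2632.

a = 8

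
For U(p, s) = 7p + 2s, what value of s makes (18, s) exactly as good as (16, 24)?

s = 17

U(16, 24) = 160.
Set U(18, s) = 160 and solve.
7·18 + 2s = 160 ⇒ 2s = 34 ⇒ s = 17.
Check: U(18, 17) = 160.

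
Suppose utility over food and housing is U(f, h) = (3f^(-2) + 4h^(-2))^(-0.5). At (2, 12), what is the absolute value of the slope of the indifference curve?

For CES with ρ = -2, MRS = (3/4)·(h/f)^3.
At (2, 12): MRS = 162.
So at (2, 12) the consumer would give up 162 units of h for one more unit of f.

MRS = 162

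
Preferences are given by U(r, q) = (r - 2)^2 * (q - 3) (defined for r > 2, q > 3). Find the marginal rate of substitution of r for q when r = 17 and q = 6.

MRS = 0.4

MU_r = 2·(r−2)·(q−3), MU_q = (r−2)^2.
MRS = (2/1)·(q−3)/(r−2).
At (17, 6): MRS = 0.4.
That is, one extra unit of r is worth 0.4 units of q at the margin.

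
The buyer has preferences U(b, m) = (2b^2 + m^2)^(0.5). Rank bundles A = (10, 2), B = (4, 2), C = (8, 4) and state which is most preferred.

Bundle A

Evaluate utility at each bundle:
U(A) = 14.283.
U(B) = 6.000.
U(C) = 12.000.
Highest utility is A, so A ≻ C ≻ B.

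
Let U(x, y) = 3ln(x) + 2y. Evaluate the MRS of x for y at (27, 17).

MU_x = 3/x, MU_y = 2.
MRS = 3/x ÷ 2.
At (27, 17): MRS = 1/18.
So at (27, 17) the consumer would give up 1/18 units of y for one more unit of x.

MRS = 1/18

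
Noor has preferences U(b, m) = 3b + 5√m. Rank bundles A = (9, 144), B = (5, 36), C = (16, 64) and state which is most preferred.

Evaluate utility at each bundle:
U(A) = 87.000.
U(B) = 45.000.
U(C) = 88.000.
Highest utility is C, so C ≻ A ≻ B.

Bundle C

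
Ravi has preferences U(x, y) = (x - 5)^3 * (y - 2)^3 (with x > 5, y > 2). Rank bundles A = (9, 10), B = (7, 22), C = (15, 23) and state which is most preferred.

Evaluate utility at each bundle:
U(A) = 32768.
U(B) = 64000.
U(C) = 9261000.
Highest utility is C, so C ≻ B ≻ A.

Bundle C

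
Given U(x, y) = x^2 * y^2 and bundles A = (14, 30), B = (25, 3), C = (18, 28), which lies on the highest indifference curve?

Bundle C

Evaluate utility at each bundle:
U(A) = 176400.
U(B) = 5625.
U(C) = 254016.
Highest utility is C, so C ≻ A ≻ B.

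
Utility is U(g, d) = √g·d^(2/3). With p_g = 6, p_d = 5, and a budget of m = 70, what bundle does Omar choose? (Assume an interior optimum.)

g* = 5, d* = 8

MU_g = 0.5·g^(-0.5)·d^(2/3) and MU_d = 2/3·√g·d^(-1/3).
MRS = MU_g/MU_d = (0.75)·d/g.
Tangency: set MRS = p_g/p_d = 6/5 = 1.2.
So (0.75)·d/g = 1.2, i.e. d = 1.6·g.
Substitute into the budget 6·g + 5·d = 70: 14·g = 70, so g* = 5.
Then d* = 1.6·5 = 8.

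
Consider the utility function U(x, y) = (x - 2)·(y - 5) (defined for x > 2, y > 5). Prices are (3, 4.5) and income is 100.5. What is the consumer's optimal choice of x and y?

x* = 14, y* = 13

MU_x = (y−5), MU_y = (x−2).
MRS = (y−5)/(x−2).
Tangency: set MRS = p_x/p_y = 3/4.5 = 2/3.
So (y − 5)/(x − 2) = 2/3, i.e. (y − 5) = (2/3)·(x − 2).
Rewrite the budget in excess-of-subsistence terms: 3·(x − 2) + 4.5·(y − 5) = 100.5 − 3·2 − 4.5·5 = 72.
Substituting, 6·(x − 2) = 72, so x − 2 = 12 and x* = 14.
Then y − 5 = (2/3)·12 = 8, so y* = 13.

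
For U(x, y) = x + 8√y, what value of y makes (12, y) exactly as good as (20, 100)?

y = 121

U(20, 100) = 100.
Set U(12, y) = 100 and solve.
With x = 12: 8√y = 100 − 12 = 88, so √y = 11 and y = 121.
Check: U(12, 121) = 100.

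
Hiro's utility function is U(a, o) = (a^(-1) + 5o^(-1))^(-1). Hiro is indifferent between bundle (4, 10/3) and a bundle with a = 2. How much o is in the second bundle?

o = 4

U depends on (a, o) only through S = a^(-1) + 5o^(-1), so equal utility means equal S. At (4, 10/3): S = 1.75.
With a = 2: 2^(-1) = 0.5, so 5o^(-1) = 1.75 − 0.5 = 1.25, i.e. o^(-1) = 0.25.
Hence o = 1/0.25 = 4.
Check: U(2, 4) = 0.5714.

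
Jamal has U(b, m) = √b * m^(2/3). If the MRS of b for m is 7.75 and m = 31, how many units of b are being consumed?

b = 3

MU_b = 0.5·b^(-0.5)·m^(2/3) and MU_m = 2/3·√b·m^(-1/3).
MRS = MU_b/MU_m = (0.75)·m/b.
Substitute m = 31: MRS = 23.25/b. Setting 23.25/b = 7.75 gives b = 23.25/7.75 = 3.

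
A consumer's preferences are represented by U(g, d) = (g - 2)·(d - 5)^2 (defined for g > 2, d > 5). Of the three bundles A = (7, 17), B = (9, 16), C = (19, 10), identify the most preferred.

Bundle B

Evaluate utility at each bundle:
U(A) = 720.
U(B) = 847.
U(C) = 425.
Highest utility is B, so B ≻ A ≻ C.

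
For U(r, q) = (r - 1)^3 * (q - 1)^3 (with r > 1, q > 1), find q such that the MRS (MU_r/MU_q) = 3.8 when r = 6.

q = 20

MU_r = 3·(r−1)^2·(q−1)^3, MU_q = 3·(r−1)^3·(q−1)^2.
MRS = (q−1)/(r−1).
Substitute r = 6: MRS = (q − 1)/5. Setting this equal to 3.8 gives q − 1 = 3.8·5 = 19, so q = 20.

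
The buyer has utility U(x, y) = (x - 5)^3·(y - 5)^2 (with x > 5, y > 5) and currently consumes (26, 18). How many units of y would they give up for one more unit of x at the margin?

MU_x = 3·(x−5)^2·(y−5)^2, MU_y = 2·(x−5)^3·(y−5).
MRS = (3/2)·(y−5)/(x−5).
At (26, 18): MRS = 13/14.
That is, one extra unit of x is worth 13/14 units of y at the margin.

MRS = 13/14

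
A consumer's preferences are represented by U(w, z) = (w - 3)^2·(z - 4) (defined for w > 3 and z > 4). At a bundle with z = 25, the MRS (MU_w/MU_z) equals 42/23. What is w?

MU_w = 2·(w−3)·(z−4), MU_z = (w−3)^2.
MRS = (2/1)·(z−4)/(w−3).
Substitute z = 25: MRS = 42/(w − 3). Setting this equal to 42/23 gives w − 3 = 42/(42/23) = 23, so w = 26.

w = 26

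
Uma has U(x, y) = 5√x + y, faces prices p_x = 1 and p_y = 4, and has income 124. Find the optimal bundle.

x* = 100, y* = 6

MU_x = 5/(2√x), MU_y = 1.
MRS = 5/(2√x) ÷ 1.
Tangency: set MRS = p_x/p_y = 1/4 = 0.25.
MRS depends only on x: 2.5/√x = 0.25 ⇒ √x = 2.5/0.25 = 10 ⇒ x* = 100.
From the budget, 4·y = 124 − 1·100 = 24, so y* = 6.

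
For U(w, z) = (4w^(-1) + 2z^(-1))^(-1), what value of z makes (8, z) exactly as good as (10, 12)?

U depends on (w, z) only through S = 4w^(-1) + 2z^(-1), so equal utility means equal S. At (10, 12): S = 17/30.
With w = 8: 4·8^(-1) = 0.5, so 2z^(-1) = 17/30 − 0.5 = 1/15, i.e. z^(-1) = 1/30.
Hence z = 1/(1/30) = 30.
Check: U(8, 30) = 1.7647.

z = 30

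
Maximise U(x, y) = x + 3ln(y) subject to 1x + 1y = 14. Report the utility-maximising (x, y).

MU_x = 1, MU_y = 3/y.
MRS = 1 ÷ (3/y).
Tangency: set MRS = p_x/p_y = 1/1 = 1.
MRS depends only on y: (1/3)·y = 1 ⇒ y* = 1/(1/3) = 3.
From the budget, 1·x = 14 − 1·3 = 11, so x* = 11.

x* = 11, y* = 3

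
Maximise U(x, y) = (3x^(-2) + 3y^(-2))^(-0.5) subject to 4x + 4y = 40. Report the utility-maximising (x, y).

x* = 5, y* = 5

For CES with ρ = -2, MRS = (y/x)^3.
Tangency: set MRS = p_x/p_y = 4/4 = 1.
So (y/x)^3 = 1; taking the cube root, y/x = 1, i.e. y = x.
Substitute into the budget 4·x + 4·y = 40: 8·x = 40, so x* = 5 and y* = 5.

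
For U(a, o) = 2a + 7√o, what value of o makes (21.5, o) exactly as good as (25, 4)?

U(25, 4) = 64.
Set U(21.5, o) = 64 and solve.
With a = 21.5: 7√o = 64 − 2·21.5 = 21, so √o = 3 and o = 9.
Check: U(21.5, 9) = 64.

o = 9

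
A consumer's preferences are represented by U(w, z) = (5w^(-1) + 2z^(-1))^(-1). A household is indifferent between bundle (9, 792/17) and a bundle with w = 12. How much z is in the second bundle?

U depends on (w, z) only through S = 5w^(-1) + 2z^(-1), so equal utility means equal S. At (9, 792/17): S = 79/132.
With w = 12: 5·12^(-1) = 5/12, so 2z^(-1) = 79/132 − 5/12 = 2/11, i.e. z^(-1) = 1/11.
Hence z = 1/(1/11) = 11.
Check: U(12, 11) = 1.6709.

z = 11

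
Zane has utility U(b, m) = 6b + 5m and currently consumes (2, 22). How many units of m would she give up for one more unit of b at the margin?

MRS = 1.2

MU_b = 6, MU_m = 5, so MRS = 6/5 = 1.2 at every bundle.
At (2, 22): MRS = 1.2.
So at (2, 22) the consumer would give up 1.2 units of m for one more unit of b.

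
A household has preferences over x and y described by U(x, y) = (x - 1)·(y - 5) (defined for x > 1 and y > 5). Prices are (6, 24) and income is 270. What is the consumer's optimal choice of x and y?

MU_x = (y−5), MU_y = (x−1).
MRS = (y−5)/(x−1).
Tangency: set MRS = p_x/p_y = 6/24 = 0.25.
So (y − 5)/(x − 1) = 0.25, i.e. (y − 5) = 0.25·(x − 1).
Rewrite the budget in excess-of-subsistence terms: 6·(x − 1) + 24·(y − 5) = 270 − 6·1 − 24·5 = 144.
Substituting, 12·(x − 1) = 144, so x − 1 = 12 and x* = 13.
Then y − 5 = 0.25·12 = 3, so y* = 8.

x* = 13, y* = 8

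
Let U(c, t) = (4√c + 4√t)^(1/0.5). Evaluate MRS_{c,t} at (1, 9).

MRS = 3

For CES with ρ = 0.5, MRS = √(t/c).
At (1, 9): MRS = 3.
The indifference curve has slope −3 at this bundle.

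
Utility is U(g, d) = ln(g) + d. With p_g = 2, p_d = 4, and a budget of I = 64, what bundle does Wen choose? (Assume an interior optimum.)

g* = 2, d* = 15

MU_g = 1/g, MU_d = 1.
MRS = 1/g ÷ 1.
Tangency: set MRS = p_g/p_d = 2/4 = 0.5.
MRS depends only on g: 1/g = 0.5 ⇒ g* = 1/0.5 = 2.
From the budget, 4·d = 64 − 2·2 = 60, so d* = 15.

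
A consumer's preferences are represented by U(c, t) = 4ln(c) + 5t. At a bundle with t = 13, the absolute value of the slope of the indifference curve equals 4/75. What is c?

MU_c = 4/c, MU_t = 5.
MRS = 4/c ÷ 5.
MRS depends only on c: 0.8/c = 4/75 ⇒ c = 0.8/(4/75) = 15.

c = 15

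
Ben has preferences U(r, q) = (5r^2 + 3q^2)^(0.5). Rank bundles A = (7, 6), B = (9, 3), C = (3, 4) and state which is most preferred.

Bundle B

Evaluate utility at each bundle:
U(A) = 18.788.
U(B) = 20.785.
U(C) = 9.644.
Highest utility is B, so B ≻ A ≻ C.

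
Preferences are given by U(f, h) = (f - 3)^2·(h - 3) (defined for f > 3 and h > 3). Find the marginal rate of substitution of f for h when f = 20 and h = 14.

MRS = 22/17

MU_f = 2·(f−3)·(h−3), MU_h = (f−3)^2.
MRS = (2/1)·(h−3)/(f−3).
At (20, 14): MRS = 22/17.
So at (20, 14) the consumer would give up 22/17 units of h for one more unit of f.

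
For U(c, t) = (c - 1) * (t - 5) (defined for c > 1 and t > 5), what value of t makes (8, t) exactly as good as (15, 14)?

t = 23

U(15, 14) = 126.
Set U(8, t) = 126 and solve.
With c = 8: (8 − 1) = 7, so (t − 5) = 126/7 = 18.
So t = 5 + 18 = 23.
Check: U(8, 23) = 126.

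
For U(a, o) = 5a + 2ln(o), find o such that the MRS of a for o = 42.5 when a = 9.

MU_a = 5, MU_o = 2/o.
MRS = 5 ÷ (2/o).
MRS depends only on o: 2.5·o = 42.5 ⇒ o = 42.5/2.5 = 17.

o = 17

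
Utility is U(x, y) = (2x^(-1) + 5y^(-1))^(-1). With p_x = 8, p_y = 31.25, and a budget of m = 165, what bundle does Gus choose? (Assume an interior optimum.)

x* = 5, y* = 4

For CES with ρ = -1, MRS = (2/5)·(y/x)^2.
Tangency: set MRS = p_x/p_y = 8/31.25 = 32/125.
So (y/x)^2 = 16/25; taking the square root, y/x = 0.8, i.e. y = 0.8·x.
Substitute into the budget 8·x + 31.25·y = 165: 33·x = 165, so x* = 5 and y* = 0.8·5 = 4.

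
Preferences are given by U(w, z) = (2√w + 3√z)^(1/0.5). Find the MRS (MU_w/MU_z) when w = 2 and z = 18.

MRS = 2

For CES with ρ = 0.5, MRS = (2/3)·√(z/w).
At (2, 18): MRS = 2.
The indifference curve has slope −2 at this bundle.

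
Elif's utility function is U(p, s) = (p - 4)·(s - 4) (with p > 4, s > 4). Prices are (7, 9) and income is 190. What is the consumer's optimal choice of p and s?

MU_p = (s−4), MU_s = (p−4).
MRS = (s−4)/(p−4).
Tangency: set MRS = p_p/p_s = 7/9.
So (s − 4)/(p − 4) = 7/9, i.e. (s − 4) = (7/9)·(p − 4).
Rewrite the budget in excess-of-subsistence terms: 7·(p − 4) + 9·(s − 4) = 190 − 7·4 − 9·4 = 126.
Substituting, 14·(p − 4) = 126, so p − 4 = 9 and p* = 13.
Then s − 4 = (7/9)·9 = 7, so s* = 11.

p* = 13, s* = 11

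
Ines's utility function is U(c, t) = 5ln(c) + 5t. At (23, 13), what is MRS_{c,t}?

MRS = 1/23

MU_c = 5/c, MU_t = 5.
MRS = 5/c ÷ 5.
At (23, 13): MRS = 1/23.
So at (23, 13) the consumer would give up 1/23 units of t for one more unit of c.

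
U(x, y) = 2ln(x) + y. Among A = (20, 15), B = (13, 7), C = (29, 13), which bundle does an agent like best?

Evaluate utility at each bundle:
U(A) = 20.991.
U(B) = 12.130.
U(C) = 19.735.
Highest utility is A, so A ≻ C ≻ B.

Bundle A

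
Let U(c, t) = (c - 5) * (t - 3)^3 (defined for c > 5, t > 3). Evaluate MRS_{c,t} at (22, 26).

MRS = 23/51

MU_c = (t−3)^3, MU_t = 3·(c−5)·(t−3)^2.
MRS = (1/3)·(t−3)/(c−5).
At (22, 26): MRS = 23/51.
So at (22, 26) the consumer would give up 23/51 units of t for one more unit of c.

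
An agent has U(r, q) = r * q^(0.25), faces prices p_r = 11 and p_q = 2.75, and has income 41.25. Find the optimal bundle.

r* = 3, q* = 3

MU_r = q^(0.25) and MU_q = 0.25·r·q^(-0.75).
MRS = MU_r/MU_q = (4)·q/r.
Tangency: set MRS = p_r/p_q = 11/2.75 = 4.
So (4)·q/r = 4, i.e. q = r.
Substitute into the budget 11·r + 2.75·q = 41.25: 13.75·r = 41.25, so r* = 3.
Then q* = 3.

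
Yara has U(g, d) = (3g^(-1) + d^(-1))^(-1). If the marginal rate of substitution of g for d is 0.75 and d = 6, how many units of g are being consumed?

g = 12

For CES with ρ = -1, MRS = (3/1)·(d/g)^2.
Setting (3/1)·(6/g)^2 = 0.75 gives (6/g)^2 = 0.25, so 6/g = 0.5 and g = 12.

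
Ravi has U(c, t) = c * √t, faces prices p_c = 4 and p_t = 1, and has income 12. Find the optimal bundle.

MU_c = √t and MU_t = 0.5·c·t^(-0.5).
MRS = MU_c/MU_t = (2)·t/c.
Tangency: set MRS = p_c/p_t = 4/1 = 4.
So (2)·t/c = 4, i.e. t = 2·c.
Substitute into the budget 4·c + 1·t = 12: 6·c = 12, so c* = 2.
Then t* = 2·2 = 4.

c* = 2, t* = 4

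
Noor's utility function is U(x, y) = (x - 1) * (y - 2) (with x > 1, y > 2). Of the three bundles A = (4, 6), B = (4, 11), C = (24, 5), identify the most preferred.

Bundle C

Evaluate utility at each bundle:
U(A) = 12.
U(B) = 27.
U(C) = 69.
Highest utility is C, so C ≻ B ≻ A.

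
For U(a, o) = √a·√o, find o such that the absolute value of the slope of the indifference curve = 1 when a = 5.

o = 5

MU_a = 0.5·a^(-0.5)·√o and MU_o = 0.5·√a·o^(-0.5).
MRS = MU_a/MU_o = o/a.
Substitute a = 5: MRS = o/5. Setting o/5 = 1 gives o = 1·5 = 5.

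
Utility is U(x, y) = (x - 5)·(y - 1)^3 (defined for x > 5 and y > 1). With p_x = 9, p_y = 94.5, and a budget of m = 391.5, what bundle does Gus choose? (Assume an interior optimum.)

x* = 12, y* = 3

MU_x = (y−1)^3, MU_y = 3·(x−5)·(y−1)^2.
MRS = (1/3)·(y−1)/(x−5).
Tangency: set MRS = p_x/p_y = 9/94.5 = 2/21.
So (1/3)·(y − 1)/(x − 5) = 2/21, i.e. (y − 1) = (2/7)·(x − 5).
Rewrite the budget in excess-of-subsistence terms: 9·(x − 5) + 94.5·(y − 1) = 391.5 − 9·5 − 94.5·1 = 252.
Substituting, 36·(x − 5) = 252, so x − 5 = 7 and x* = 12.
Then y − 1 = (2/7)·7 = 2, so y* = 3.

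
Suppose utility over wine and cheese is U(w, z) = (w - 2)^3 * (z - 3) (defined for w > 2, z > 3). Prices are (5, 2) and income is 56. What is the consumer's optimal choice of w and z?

w* = 8, z* = 8

MU_w = 3·(w−2)^2·(z−3), MU_z = (w−2)^3.
MRS = (3/1)·(z−3)/(w−2).
Tangency: set MRS = p_w/p_z = 5/2 = 2.5.
So (3/1)·(z − 3)/(w − 2) = 2.5, i.e. (z − 3) = (5/6)·(w − 2).
Rewrite the budget in excess-of-subsistence terms: 5·(w − 2) + 2·(z − 3) = 56 − 5·2 − 2·3 = 40.
Substituting, (20/3)·(w − 2) = 40, so w − 2 = 6 and w* = 8.
Then z − 3 = (5/6)·6 = 5, so z* = 8.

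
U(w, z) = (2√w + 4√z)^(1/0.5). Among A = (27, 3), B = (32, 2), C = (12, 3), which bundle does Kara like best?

Evaluate utility at each bundle:
U(A) = 300.000.
U(B) = 288.000.
U(C) = 192.000.
Highest utility is A, so A ≻ B ≻ C.

Bundle A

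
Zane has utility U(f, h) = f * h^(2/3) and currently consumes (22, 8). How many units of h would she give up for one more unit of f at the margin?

MU_f = h^(2/3) and MU_h = 2/3·f·h^(-1/3).
MRS = MU_f/MU_h = (1.5)·h/f.
At (22, 8): MRS = 6/11.
The indifference curve has slope −6/11 at this bundle.

MRS = 6/11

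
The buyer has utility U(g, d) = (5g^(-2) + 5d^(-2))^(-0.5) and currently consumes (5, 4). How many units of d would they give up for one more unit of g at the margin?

MRS = 64/125

For CES with ρ = -2, MRS = (d/g)^3.
At (5, 4): MRS = 64/125.
That is, one extra unit of g is worth 64/125 units of d at the margin.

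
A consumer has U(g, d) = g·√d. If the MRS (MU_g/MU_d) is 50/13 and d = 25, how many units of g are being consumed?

MU_g = √d and MU_d = 0.5·g·d^(-0.5).
MRS = MU_g/MU_d = (2)·d/g.
Substitute d = 25: MRS = 50/g. Setting 50/g = 50/13 gives g = 50/(50/13) = 13.

g = 13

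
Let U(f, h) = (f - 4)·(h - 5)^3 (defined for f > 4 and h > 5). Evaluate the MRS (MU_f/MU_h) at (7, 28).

MRS = 23/9

MU_f = (h−5)^3, MU_h = 3·(f−4)·(h−5)^2.
MRS = (1/3)·(h−5)/(f−4).
At (7, 28): MRS = 23/9.
That is, one extra unit of f is worth 23/9 units of h at the margin.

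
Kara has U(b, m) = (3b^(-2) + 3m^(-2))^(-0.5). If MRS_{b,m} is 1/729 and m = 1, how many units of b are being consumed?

For CES with ρ = -2, MRS = (m/b)^3.
Setting (1/b)^3 = 1/729 gives 1/b = 1/9 and b = 9.

b = 9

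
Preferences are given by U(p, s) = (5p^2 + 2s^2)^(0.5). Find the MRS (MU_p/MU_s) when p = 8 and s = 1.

For CES with ρ = 2, MRS = (5/2)·(s/p)^(-1).
At (8, 1): MRS = 20.
That is, one extra unit of p is worth 20 units of s at the margin.

MRS = 20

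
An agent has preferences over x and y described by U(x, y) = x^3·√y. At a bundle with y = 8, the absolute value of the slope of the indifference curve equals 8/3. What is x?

MU_x = 3·x^2·√y and MU_y = 0.5·x^3·y^(-0.5).
MRS = MU_x/MU_y = (6)·y/x.
Substitute y = 8: MRS = 48/x. Setting 48/x = 8/3 gives x = 48/(8/3) = 18.

x = 18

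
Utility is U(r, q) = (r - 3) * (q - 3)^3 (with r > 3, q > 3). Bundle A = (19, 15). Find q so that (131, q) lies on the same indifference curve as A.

q = 9

U(19, 15) = 27648.
Set U(131, q) = 27648 and solve.
With r = 131: (131 − 3) = 128, so (q − 3)^3 = 27648/128 = 216.
Taking the cube root (with q > 3): q − 3 = 6, so q = 9.
Check: U(131, 9) = 27648.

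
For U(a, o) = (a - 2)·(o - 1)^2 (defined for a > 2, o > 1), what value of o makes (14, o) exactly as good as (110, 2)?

o = 4

U(110, 2) = 108.
Set U(14, o) = 108 and solve.
With a = 14: (14 − 2) = 12, so (o − 1)^2 = 108/12 = 9.
Taking the square root (with o > 1): o − 1 = 3, so o = 4.
Check: U(14, 4) = 108.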